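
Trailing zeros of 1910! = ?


floor(1910/5) = 382
floor(1910/25) = 76
floor(1910/125) = 15
floor(1910/625) = 3
Total = 476

476 trailing zeros


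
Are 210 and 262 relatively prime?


Euclidean algorithm:
262 = 1 * 210 + 52
210 = 4 * 52 + 2
52 = 26 * 2 + 0
GCD(210, 262) = 2

No, not coprime (GCD = 2)


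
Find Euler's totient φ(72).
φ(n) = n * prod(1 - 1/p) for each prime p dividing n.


72 = 2^3 × 3^2
Prime factors: 2, 3
φ(72) = 72 × (1-1/2) × (1-1/3)
= 72 × 1/2 × 2/3 = 24

φ(72) = 24


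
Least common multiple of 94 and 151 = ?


GCD(94, 151) = 1
LCM = 94*151/1 = 14194/1 = 14194

LCM = 14194


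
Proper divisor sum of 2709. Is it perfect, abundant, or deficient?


Proper divisors: 1, 3, 7, 9, 21, 43, 63, 129, 301, 387, 903
Sum = 1 + 3 + 7 + 9 + 21 + 43 + 63 + 129 + 301 + 387 + 903 = 1867
1867 < 2709 → deficient

s(2709) = 1867 (deficient)


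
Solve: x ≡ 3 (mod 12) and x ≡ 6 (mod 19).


M = 12*19 = 228
M1 = M/12 = 19, M2 = M/19 = 12
M1^(-1) mod 12 = 7, M2^(-1) mod 19 = 8
x = 3*19*7 + 6*12*8 = 975
975 mod 228 = 63
Check: 63 mod 12 = 3 ✓, 63 mod 19 = 6 ✓

x ≡ 63 (mod 228)


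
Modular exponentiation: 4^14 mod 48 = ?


4^1 mod 48 = 4
4^2 mod 48 = 16
4^3 mod 48 = 16
4^4 mod 48 = 16
4^5 mod 48 = 16
4^6 mod 48 = 16
4^7 mod 48 = 16
4^8 mod 48 = 16
4^9 mod 48 = 16
4^10 mod 48 = 16
4^11 mod 48 = 16
4^12 mod 48 = 16
4^13 mod 48 = 16
4^14 mod 48 = 16


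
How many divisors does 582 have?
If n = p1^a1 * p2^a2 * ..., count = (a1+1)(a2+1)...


582 = 2^1 × 3^1 × 97^1
d(582) = (1+1) × (1+1) × (1+1) = 8

8 divisors


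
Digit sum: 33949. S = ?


3 + 3 + 9 + 4 + 9 = 28


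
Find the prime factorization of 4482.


4482 / 2 = 2241
2241 / 3 = 747
747 / 3 = 249
249 / 3 = 83
83 / 83 = 1
4482 = 2 × 3^3 × 83


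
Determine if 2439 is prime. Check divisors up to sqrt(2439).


2439 / 3 = 813 (exact division)
2439 is NOT prime.

No, 2439 is not prime


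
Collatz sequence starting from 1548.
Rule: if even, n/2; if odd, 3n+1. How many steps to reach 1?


1548 → 774 → 387 → 1162 → 581 → 1744 → 872 → 436 → 218 → 109 → 328 → 164 → 82 → 41 → 124 → 62 → 31 → 94 → 47 → 142 → 71 → 214 → 107 → 322 → 161 → 484 → 242 → 121 → 364 → 182 → 91 → 274 → 137 → 412 → 206 → 103 → 310 → 155 → 466 → 233 → 700 → 350 → 175 → 526 → 263 → 790 → 395 → 1186 → 593 → 1780 → 890 → 445 → 1336 → 668 → 334 → 167 → 502 → 251 → 754 → 377 → 1132 → 566 → 283 → 850 → 425 → 1276 → 638 → 319 → 958 → 479 → 1438 → 719 → 2158 → 1079 → 3238 → 1619 → 4858 → 2429 → 7288 → 3644 → 1822 → 911 → 2734 → 1367 → 4102 → 2051 → 6154 → 3077 → 9232 → 4616 → 2308 → 1154 → 577 → 1732 → 866 → 433 → 1300 → 650 → 325 → 976 → 488 → 244 → 122 → 61 → 184 → 92 → 46 → 23 → 70 → 35 → 106 → 53 → 160 → 80 → 40 → 20 → 10 → 5 → 16 → 8 → 4 → 2 → 1
Total steps = 122

122 steps


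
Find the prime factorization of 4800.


4800 / 2 = 2400
2400 / 2 = 1200
1200 / 2 = 600
600 / 2 = 300
300 / 2 = 150
150 / 2 = 75
75 / 3 = 25
25 / 5 = 5
5 / 5 = 1
4800 = 2^6 × 3 × 5^2


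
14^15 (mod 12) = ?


14^1 mod 12 = 2
14^2 mod 12 = 4
14^3 mod 12 = 8
14^4 mod 12 = 4
14^5 mod 12 = 8
14^6 mod 12 = 4
14^7 mod 12 = 8
14^8 mod 12 = 4
14^9 mod 12 = 8
14^10 mod 12 = 4
14^11 mod 12 = 8
14^12 mod 12 = 4
14^13 mod 12 = 8
14^14 mod 12 = 4
14^15 mod 12 = 8


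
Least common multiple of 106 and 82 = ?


GCD(106, 82) = 2
LCM = 106*82/2 = 8692/2 = 4346

LCM = 4346


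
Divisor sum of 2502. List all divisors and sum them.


Divisors of 2502: 1, 2, 3, 6, 9, 18, 139, 278, 417, 834, 1251, 2502
Sum = 1 + 2 + 3 + 6 + 9 + 18 + 139 + 278 + 417 + 834 + 1251 + 2502 = 5460

σ(2502) = 5460


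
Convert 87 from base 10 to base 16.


87 (base 10) = 87 (decimal)
87 (decimal) = 57 (base 16)


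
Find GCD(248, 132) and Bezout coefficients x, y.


Tabular extended Euclidean (each row: r = 248*s + 132*t):
r=248, s=1, t=0
r=132, s=0, t=1
q=1: r=116, s=1, t=-1   [248*(1) + 132*(-1) = 116]
q=1: r=16, s=-1, t=2   [248*(-1) + 132*(2) = 16]
q=7: r=4, s=8, t=-15   [248*(8) + 132*(-15) = 4]
q=4: r=0, s=-33, t=62   [248*(-33) + 132*(62) = 0]
GCD = 4; from the row with r=4: x=8, y=-15
Check: 248*(8) + 132*(-15) = 1984 - 1980 = 4

GCD = 4, x = 8, y = -15


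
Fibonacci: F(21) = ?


Sequence: 1, 1, 2, 3, 5, 8, 13, 21, 34, 55, 89, 144, 233, 377, 610, 987, 1597, 2584, 4181, 6765, 10946
F(21) = 10946


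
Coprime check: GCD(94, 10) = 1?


Euclidean algorithm:
94 = 9 * 10 + 4
10 = 2 * 4 + 2
4 = 2 * 2 + 0
GCD(94, 10) = 2

No, not coprime (GCD = 2)


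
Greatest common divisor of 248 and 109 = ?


248 = 2 * 109 + 30
109 = 3 * 30 + 19
30 = 1 * 19 + 11
19 = 1 * 11 + 8
11 = 1 * 8 + 3
8 = 2 * 3 + 2
3 = 1 * 2 + 1
2 = 2 * 1 + 0
GCD = 1


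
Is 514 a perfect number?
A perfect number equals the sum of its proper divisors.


Proper divisors of 514: 1, 2, 257
Sum = 1 + 2 + 257 = 260

No, 514 is not perfect (260 ≠ 514)


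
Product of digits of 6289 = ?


6 × 2 × 8 × 9 = 864


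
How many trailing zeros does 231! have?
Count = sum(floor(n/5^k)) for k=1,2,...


floor(231/5) = 46
floor(231/25) = 9
floor(231/125) = 1
Total = 56

56 trailing zeros


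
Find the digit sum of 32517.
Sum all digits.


3 + 2 + 5 + 1 + 7 = 18


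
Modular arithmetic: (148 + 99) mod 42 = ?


148 + 99 = 247
247 mod 42 = 37


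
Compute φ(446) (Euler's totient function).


446 = 2 × 223
Prime factors: 2, 223
φ(446) = 446 × (1-1/2) × (1-1/223)
= 446 × 1/2 × 222/223 = 222

φ(446) = 222


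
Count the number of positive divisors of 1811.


1811 = 1811^1
d(1811) = (1+1) = 2

2 divisors


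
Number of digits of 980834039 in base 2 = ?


980834039 in base 2 = 111010011101100101011011110111
Number of digits = 30

30 digits (base 2)


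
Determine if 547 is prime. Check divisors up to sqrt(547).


Check divisors up to sqrt(547) = 23.3880
No divisors found.
547 is prime.

Yes, 547 is prime


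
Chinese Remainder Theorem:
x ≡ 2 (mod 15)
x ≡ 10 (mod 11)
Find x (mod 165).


M = 15*11 = 165
M1 = M/15 = 11, M2 = M/11 = 15
M1^(-1) mod 15 = 11, M2^(-1) mod 11 = 3
x = 2*11*11 + 10*15*3 = 692
692 mod 165 = 32
Check: 32 mod 15 = 2 ✓, 32 mod 11 = 10 ✓

x ≡ 32 (mod 165)


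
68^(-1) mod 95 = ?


Use the extended Euclidean algorithm on (95, 68); each row r = 95*s + 68*t:
r=95, s=1, t=0
r=68, s=0, t=1
q=1: r=27, s=1, t=-1   [95*(1) + 68*(-1) = 27]
q=2: r=14, s=-2, t=3   [95*(-2) + 68*(3) = 14]
q=1: r=13, s=3, t=-4   [95*(3) + 68*(-4) = 13]
q=1: r=1, s=-5, t=7   [95*(-5) + 68*(7) = 1]
q=13: r=0, s=68, t=-95   [95*(68) + 68*(-95) = 0]
GCD = 1 with t = 7, so 68*(7) ≡ 1 (mod 95)
Inverse = 7 mod 95 = 7
Check: 68 * 7 = 476 ≡ 1 (mod 95)

68^(-1) ≡ 7 (mod 95)


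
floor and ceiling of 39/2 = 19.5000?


39/2 = 19.5000
floor = 19
ceil = 20

floor = 19, ceil = 20


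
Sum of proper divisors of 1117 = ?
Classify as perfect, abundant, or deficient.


Proper divisors: 1
Sum = 1 = 1
1 < 1117 → deficient

s(1117) = 1 (deficient)


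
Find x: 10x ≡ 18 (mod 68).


GCD(10, 68) = 2 divides 18
Divide: 5x ≡ 9 (mod 34)
x ≡ 29 (mod 34)


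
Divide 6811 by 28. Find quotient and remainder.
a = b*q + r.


6811 = 28 * 243 + 7
Check: 6804 + 7 = 6811

q = 243, r = 7


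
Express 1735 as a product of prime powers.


1735 / 5 = 347
347 / 347 = 1
1735 = 5 × 347


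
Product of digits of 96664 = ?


9 × 6 × 6 × 6 × 4 = 7776


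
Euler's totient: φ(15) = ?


15 = 3 × 5
Prime factors: 3, 5
φ(15) = 15 × (1-1/3) × (1-1/5)
= 15 × 2/3 × 4/5 = 8

φ(15) = 8


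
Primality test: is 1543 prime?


Check divisors up to sqrt(1543) = 39.2810
No divisors found.
1543 is prime.

Yes, 1543 is prime


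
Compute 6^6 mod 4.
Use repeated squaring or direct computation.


6^1 mod 4 = 2
6^2 mod 4 = 0
6^3 mod 4 = 0
6^4 mod 4 = 0
6^5 mod 4 = 0
6^6 mod 4 = 0


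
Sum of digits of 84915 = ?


8 + 4 + 9 + 1 + 5 = 27


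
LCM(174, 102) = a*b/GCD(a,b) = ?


GCD(174, 102) = 6
LCM = 174*102/6 = 17748/6 = 2958

LCM = 2958


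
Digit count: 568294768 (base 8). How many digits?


568294768 in base 8 = 4167676560
Number of digits = 10

10 digits (base 8)


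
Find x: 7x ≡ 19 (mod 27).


GCD(7, 27) = 1, unique solution
a^(-1) mod 27 = 4
x = 4 * 19 mod 27 = 22

x ≡ 22 (mod 27)


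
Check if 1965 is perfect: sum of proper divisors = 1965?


Proper divisors of 1965: 1, 3, 5, 15, 131, 393, 655
Sum = 1 + 3 + 5 + 15 + 131 + 393 + 655 = 1203

No, 1965 is not perfect (1203 ≠ 1965)


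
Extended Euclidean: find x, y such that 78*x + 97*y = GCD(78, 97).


Tabular extended Euclidean (each row: r = 78*s + 97*t):
r=78, s=1, t=0
r=97, s=0, t=1
q=0: r=78, s=1, t=0   [78*(1) + 97*(0) = 78]
q=1: r=19, s=-1, t=1   [78*(-1) + 97*(1) = 19]
q=4: r=2, s=5, t=-4   [78*(5) + 97*(-4) = 2]
q=9: r=1, s=-46, t=37   [78*(-46) + 97*(37) = 1]
q=2: r=0, s=97, t=-78   [78*(97) + 97*(-78) = 0]
GCD = 1; from the row with r=1: x=-46, y=37
Check: 78*(-46) + 97*(37) = -3588 + 3589 = 1

GCD = 1, x = -46, y = 37


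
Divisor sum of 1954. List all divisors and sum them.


Divisors of 1954: 1, 2, 977, 1954
Sum = 1 + 2 + 977 + 1954 = 2934

σ(1954) = 2934


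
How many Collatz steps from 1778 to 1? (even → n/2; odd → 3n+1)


1778 → 889 → 2668 → 1334 → 667 → 2002 → 1001 → 3004 → 1502 → 751 → 2254 → 1127 → 3382 → 1691 → 5074 → 2537 → 7612 → 3806 → 1903 → 5710 → 2855 → 8566 → 4283 → 12850 → 6425 → 19276 → 9638 → 4819 → 14458 → 7229 → 21688 → 10844 → 5422 → 2711 → 8134 → 4067 → 12202 → 6101 → 18304 → 9152 → 4576 → 2288 → 1144 → 572 → 286 → 143 → 430 → 215 → 646 → 323 → 970 → 485 → 1456 → 728 → 364 → 182 → 91 → 274 → 137 → 412 → 206 → 103 → 310 → 155 → 466 → 233 → 700 → 350 → 175 → 526 → 263 → 790 → 395 → 1186 → 593 → 1780 → 890 → 445 → 1336 → 668 → 334 → 167 → 502 → 251 → 754 → 377 → 1132 → 566 → 283 → 850 → 425 → 1276 → 638 → 319 → 958 → 479 → 1438 → 719 → 2158 → 1079 → 3238 → 1619 → 4858 → 2429 → 7288 → 3644 → 1822 → 911 → 2734 → 1367 → 4102 → 2051 → 6154 → 3077 → 9232 → 4616 → 2308 → 1154 → 577 → 1732 → 866 → 433 → 1300 → 650 → 325 → 976 → 488 → 244 → 122 → 61 → 184 → 92 → 46 → 23 → 70 → 35 → 106 → 53 → 160 → 80 → 40 → 20 → 10 → 5 → 16 → 8 → 4 → 2 → 1
Total steps = 148

148 steps


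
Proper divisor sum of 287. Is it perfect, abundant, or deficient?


Proper divisors: 1, 7, 41
Sum = 1 + 7 + 41 = 49
49 < 287 → deficient

s(287) = 49 (deficient)


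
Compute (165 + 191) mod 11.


165 + 191 = 356
356 mod 11 = 4


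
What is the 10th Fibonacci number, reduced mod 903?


F(k) mod 903 for k=1..10:
1, 1, 2, 3, 5, 8, 13, 21, 34, 55
F(10) mod 903 = 55


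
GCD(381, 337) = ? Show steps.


381 = 1 * 337 + 44
337 = 7 * 44 + 29
44 = 1 * 29 + 15
29 = 1 * 15 + 14
15 = 1 * 14 + 1
14 = 14 * 1 + 0
GCD = 1


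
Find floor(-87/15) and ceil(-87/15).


-87/15 = -5.8000
floor = -6
ceil = -5

floor = -6, ceil = -5


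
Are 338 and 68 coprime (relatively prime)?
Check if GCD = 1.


Euclidean algorithm:
338 = 4 * 68 + 66
68 = 1 * 66 + 2
66 = 33 * 2 + 0
GCD(338, 68) = 2

No, not coprime (GCD = 2)


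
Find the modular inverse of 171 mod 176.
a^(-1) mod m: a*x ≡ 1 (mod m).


Use the extended Euclidean algorithm on (176, 171); each row r = 176*s + 171*t:
r=176, s=1, t=0
r=171, s=0, t=1
q=1: r=5, s=1, t=-1   [176*(1) + 171*(-1) = 5]
q=34: r=1, s=-34, t=35   [176*(-34) + 171*(35) = 1]
q=5: r=0, s=171, t=-176   [176*(171) + 171*(-176) = 0]
GCD = 1 with t = 35, so 171*(35) ≡ 1 (mod 176)
Inverse = 35 mod 176 = 35
Check: 171 * 35 = 5985 ≡ 1 (mod 176)

171^(-1) ≡ 35 (mod 176)


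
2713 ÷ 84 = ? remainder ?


2713 = 84 * 32 + 25
Check: 2688 + 25 = 2713

q = 32, r = 25


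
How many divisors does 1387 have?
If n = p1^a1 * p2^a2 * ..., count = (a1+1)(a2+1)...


1387 = 19^1 × 73^1
d(1387) = (1+1) × (1+1) = 4

4 divisors


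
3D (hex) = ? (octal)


3D (base 16) = 61 (decimal)
61 (decimal) = 75 (base 8)


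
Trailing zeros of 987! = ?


floor(987/5) = 197
floor(987/25) = 39
floor(987/125) = 7
floor(987/625) = 1
Total = 244

244 trailing zeros


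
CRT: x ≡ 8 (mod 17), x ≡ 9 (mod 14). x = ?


M = 17*14 = 238
M1 = M/17 = 14, M2 = M/14 = 17
M1^(-1) mod 17 = 11, M2^(-1) mod 14 = 5
x = 8*14*11 + 9*17*5 = 1997
1997 mod 238 = 93
Check: 93 mod 17 = 8 ✓, 93 mod 14 = 9 ✓

x ≡ 93 (mod 238)


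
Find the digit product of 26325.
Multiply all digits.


2 × 6 × 3 × 2 × 5 = 360


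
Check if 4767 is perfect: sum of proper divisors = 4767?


Proper divisors of 4767: 1, 3, 7, 21, 227, 681, 1589
Sum = 1 + 3 + 7 + 21 + 227 + 681 + 1589 = 2529

No, 4767 is not perfect (2529 ≠ 4767)


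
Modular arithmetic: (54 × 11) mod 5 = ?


54 × 11 = 594
594 mod 5 = 4


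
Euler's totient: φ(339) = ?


339 = 3 × 113
Prime factors: 3, 113
φ(339) = 339 × (1-1/3) × (1-1/113)
= 339 × 2/3 × 112/113 = 224

φ(339) = 224


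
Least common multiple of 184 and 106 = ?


GCD(184, 106) = 2
LCM = 184*106/2 = 19504/2 = 9752

LCM = 9752


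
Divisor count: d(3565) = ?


3565 = 5^1 × 23^1 × 31^1
d(3565) = (1+1) × (1+1) × (1+1) = 8

8 divisors


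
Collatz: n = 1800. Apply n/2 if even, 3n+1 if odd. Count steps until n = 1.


1800 → 900 → 450 → 225 → 676 → 338 → 169 → 508 → 254 → 127 → 382 → 191 → 574 → 287 → 862 → 431 → 1294 → 647 → 1942 → 971 → 2914 → 1457 → 4372 → 2186 → 1093 → 3280 → 1640 → 820 → 410 → 205 → 616 → 308 → 154 → 77 → 232 → 116 → 58 → 29 → 88 → 44 → 22 → 11 → 34 → 17 → 52 → 26 → 13 → 40 → 20 → 10 → 5 → 16 → 8 → 4 → 2 → 1
Total steps = 55

55 steps


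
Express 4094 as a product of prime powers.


4094 / 2 = 2047
2047 / 23 = 89
89 / 89 = 1
4094 = 2 × 23 × 89


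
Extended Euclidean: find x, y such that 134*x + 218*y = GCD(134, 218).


Tabular extended Euclidean (each row: r = 134*s + 218*t):
r=134, s=1, t=0
r=218, s=0, t=1
q=0: r=134, s=1, t=0   [134*(1) + 218*(0) = 134]
q=1: r=84, s=-1, t=1   [134*(-1) + 218*(1) = 84]
q=1: r=50, s=2, t=-1   [134*(2) + 218*(-1) = 50]
q=1: r=34, s=-3, t=2   [134*(-3) + 218*(2) = 34]
q=1: r=16, s=5, t=-3   [134*(5) + 218*(-3) = 16]
q=2: r=2, s=-13, t=8   [134*(-13) + 218*(8) = 2]
q=8: r=0, s=109, t=-67   [134*(109) + 218*(-67) = 0]
GCD = 2; from the row with r=2: x=-13, y=8
Check: 134*(-13) + 218*(8) = -1742 + 1744 = 2

GCD = 2, x = -13, y = 8


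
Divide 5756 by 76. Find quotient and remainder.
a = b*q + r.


5756 = 76 * 75 + 56
Check: 5700 + 56 = 5756

q = 75, r = 56


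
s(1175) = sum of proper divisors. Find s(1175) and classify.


Proper divisors: 1, 5, 25, 47, 235
Sum = 1 + 5 + 25 + 47 + 235 = 313
313 < 1175 → deficient

s(1175) = 313 (deficient)


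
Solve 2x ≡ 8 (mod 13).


GCD(2, 13) = 1, unique solution
a^(-1) mod 13 = 7
x = 7 * 8 mod 13 = 4

x ≡ 4 (mod 13)


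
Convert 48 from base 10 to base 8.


48 (base 10) = 48 (decimal)
48 (decimal) = 60 (base 8)


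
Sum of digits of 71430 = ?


7 + 1 + 4 + 3 + 0 = 15


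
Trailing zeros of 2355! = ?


floor(2355/5) = 471
floor(2355/25) = 94
floor(2355/125) = 18
floor(2355/625) = 3
Total = 586

586 trailing zeros


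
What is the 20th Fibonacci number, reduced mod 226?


F(k) mod 226 for k=1..20:
1, 1, 2, 3, 5, 8, 13, 21, 34, 55, 89, 144, 7, 151, 158, 83, 15, 98, 113, 211
F(20) mod 226 = 211


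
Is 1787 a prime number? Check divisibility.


Check divisors up to sqrt(1787) = 42.2729
No divisors found.
1787 is prime.

Yes, 1787 is prime


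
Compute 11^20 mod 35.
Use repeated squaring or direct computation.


11^1 mod 35 = 11
11^2 mod 35 = 16
11^3 mod 35 = 1
11^4 mod 35 = 11
11^5 mod 35 = 16
11^6 mod 35 = 1
11^7 mod 35 = 11
11^8 mod 35 = 16
11^9 mod 35 = 1
11^10 mod 35 = 11
11^11 mod 35 = 16
11^12 mod 35 = 1
11^13 mod 35 = 11
11^14 mod 35 = 16
11^15 mod 35 = 1
11^16 mod 35 = 11
11^17 mod 35 = 16
11^18 mod 35 = 1
11^19 mod 35 = 11
11^20 mod 35 = 16


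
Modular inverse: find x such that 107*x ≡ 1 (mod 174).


Use the extended Euclidean algorithm on (174, 107); each row r = 174*s + 107*t:
r=174, s=1, t=0
r=107, s=0, t=1
q=1: r=67, s=1, t=-1   [174*(1) + 107*(-1) = 67]
q=1: r=40, s=-1, t=2   [174*(-1) + 107*(2) = 40]
q=1: r=27, s=2, t=-3   [174*(2) + 107*(-3) = 27]
q=1: r=13, s=-3, t=5   [174*(-3) + 107*(5) = 13]
q=2: r=1, s=8, t=-13   [174*(8) + 107*(-13) = 1]
q=13: r=0, s=-107, t=174   [174*(-107) + 107*(174) = 0]
GCD = 1 with t = -13, so 107*(-13) ≡ 1 (mod 174)
Inverse = -13 mod 174 = 161
Check: 107 * 161 = 17227 ≡ 1 (mod 174)

107^(-1) ≡ 161 (mod 174)


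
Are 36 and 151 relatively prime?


Euclidean algorithm:
151 = 4 * 36 + 7
36 = 5 * 7 + 1
7 = 7 * 1 + 0
GCD(36, 151) = 1

Yes, coprime (GCD = 1)


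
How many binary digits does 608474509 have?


608474509 in base 2 = 100100010001001001010110001101
Number of digits = 30

30 digits (base 2)


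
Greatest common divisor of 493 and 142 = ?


493 = 3 * 142 + 67
142 = 2 * 67 + 8
67 = 8 * 8 + 3
8 = 2 * 3 + 2
3 = 1 * 2 + 1
2 = 2 * 1 + 0
GCD = 1


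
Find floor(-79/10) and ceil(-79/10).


-79/10 = -7.9000
floor = -8
ceil = -7

floor = -8, ceil = -7


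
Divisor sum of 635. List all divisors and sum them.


Divisors of 635: 1, 5, 127, 635
Sum = 1 + 5 + 127 + 635 = 768

σ(635) = 768


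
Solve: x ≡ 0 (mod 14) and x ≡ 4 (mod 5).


M = 14*5 = 70
M1 = M/14 = 5, M2 = M/5 = 14
M1^(-1) mod 14 = 3, M2^(-1) mod 5 = 4
x = 0*5*3 + 4*14*4 = 224
224 mod 70 = 14
Check: 14 mod 14 = 0 ✓, 14 mod 5 = 4 ✓

x ≡ 14 (mod 70)


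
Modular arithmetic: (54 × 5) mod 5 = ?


54 × 5 = 270
270 mod 5 = 0


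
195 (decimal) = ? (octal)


195 (base 10) = 195 (decimal)
195 (decimal) = 303 (base 8)


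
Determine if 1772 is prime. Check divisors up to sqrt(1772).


1772 / 2 = 886 (exact division)
1772 is NOT prime.

No, 1772 is not prime


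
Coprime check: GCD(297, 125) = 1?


Euclidean algorithm:
297 = 2 * 125 + 47
125 = 2 * 47 + 31
47 = 1 * 31 + 16
31 = 1 * 16 + 15
16 = 1 * 15 + 1
15 = 15 * 1 + 0
GCD(297, 125) = 1

Yes, coprime (GCD = 1)


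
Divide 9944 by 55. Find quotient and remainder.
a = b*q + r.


9944 = 55 * 180 + 44
Check: 9900 + 44 = 9944

q = 180, r = 44


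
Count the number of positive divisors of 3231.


3231 = 3^2 × 359^1
d(3231) = (2+1) × (1+1) = 6

6 divisors


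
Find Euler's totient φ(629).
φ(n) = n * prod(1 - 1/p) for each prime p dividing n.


629 = 17 × 37
Prime factors: 17, 37
φ(629) = 629 × (1-1/17) × (1-1/37)
= 629 × 16/17 × 36/37 = 576

φ(629) = 576


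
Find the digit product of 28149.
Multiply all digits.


2 × 8 × 1 × 4 × 9 = 576


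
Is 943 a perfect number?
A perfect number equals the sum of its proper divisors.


Proper divisors of 943: 1, 23, 41
Sum = 1 + 23 + 41 = 65

No, 943 is not perfect (65 ≠ 943)


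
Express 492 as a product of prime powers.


492 / 2 = 246
246 / 2 = 123
123 / 3 = 41
41 / 41 = 1
492 = 2^2 × 3 × 41


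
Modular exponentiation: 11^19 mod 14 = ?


11^1 mod 14 = 11
11^2 mod 14 = 9
11^3 mod 14 = 1
11^4 mod 14 = 11
11^5 mod 14 = 9
11^6 mod 14 = 1
11^7 mod 14 = 11
11^8 mod 14 = 9
11^9 mod 14 = 1
11^10 mod 14 = 11
11^11 mod 14 = 9
11^12 mod 14 = 1
11^13 mod 14 = 11
11^14 mod 14 = 9
11^15 mod 14 = 1
11^16 mod 14 = 11
11^17 mod 14 = 9
11^18 mod 14 = 1
11^19 mod 14 = 11


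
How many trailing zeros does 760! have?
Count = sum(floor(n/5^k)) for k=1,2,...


floor(760/5) = 152
floor(760/25) = 30
floor(760/125) = 6
floor(760/625) = 1
Total = 189

189 trailing zeros


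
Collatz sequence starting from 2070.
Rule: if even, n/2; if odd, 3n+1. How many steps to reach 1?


2070 → 1035 → 3106 → 1553 → 4660 → 2330 → 1165 → 3496 → 1748 → 874 → 437 → 1312 → 656 → 328 → 164 → 82 → 41 → 124 → 62 → 31 → 94 → 47 → 142 → 71 → 214 → 107 → 322 → 161 → 484 → 242 → 121 → 364 → 182 → 91 → 274 → 137 → 412 → 206 → 103 → 310 → 155 → 466 → 233 → 700 → 350 → 175 → 526 → 263 → 790 → 395 → 1186 → 593 → 1780 → 890 → 445 → 1336 → 668 → 334 → 167 → 502 → 251 → 754 → 377 → 1132 → 566 → 283 → 850 → 425 → 1276 → 638 → 319 → 958 → 479 → 1438 → 719 → 2158 → 1079 → 3238 → 1619 → 4858 → 2429 → 7288 → 3644 → 1822 → 911 → 2734 → 1367 → 4102 → 2051 → 6154 → 3077 → 9232 → 4616 → 2308 → 1154 → 577 → 1732 → 866 → 433 → 1300 → 650 → 325 → 976 → 488 → 244 → 122 → 61 → 184 → 92 → 46 → 23 → 70 → 35 → 106 → 53 → 160 → 80 → 40 → 20 → 10 → 5 → 16 → 8 → 4 → 2 → 1
Total steps = 125

125 steps


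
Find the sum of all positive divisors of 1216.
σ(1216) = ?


Divisors of 1216: 1, 2, 4, 8, 16, 19, 32, 38, 64, 76, 152, 304, 608, 1216
Sum = 1 + 2 + 4 + 8 + 16 + 19 + 32 + 38 + 64 + 76 + 152 + 304 + 608 + 1216 = 2540

σ(1216) = 2540


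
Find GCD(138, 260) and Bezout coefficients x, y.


Tabular extended Euclidean (each row: r = 138*s + 260*t):
r=138, s=1, t=0
r=260, s=0, t=1
q=0: r=138, s=1, t=0   [138*(1) + 260*(0) = 138]
q=1: r=122, s=-1, t=1   [138*(-1) + 260*(1) = 122]
q=1: r=16, s=2, t=-1   [138*(2) + 260*(-1) = 16]
q=7: r=10, s=-15, t=8   [138*(-15) + 260*(8) = 10]
q=1: r=6, s=17, t=-9   [138*(17) + 260*(-9) = 6]
q=1: r=4, s=-32, t=17   [138*(-32) + 260*(17) = 4]
q=1: r=2, s=49, t=-26   [138*(49) + 260*(-26) = 2]
q=2: r=0, s=-130, t=69   [138*(-130) + 260*(69) = 0]
GCD = 2; from the row with r=2: x=49, y=-26
Check: 138*(49) + 260*(-26) = 6762 - 6760 = 2

GCD = 2, x = 49, y = -26


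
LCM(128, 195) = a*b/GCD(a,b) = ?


GCD(128, 195) = 1
LCM = 128*195/1 = 24960/1 = 24960

LCM = 24960


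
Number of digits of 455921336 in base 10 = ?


455921336 has 9 digits in base 10
floor(log10(455921336)) + 1 = floor(8.6589) + 1 = 9

9 digits (base 10)


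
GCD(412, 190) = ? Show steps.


412 = 2 * 190 + 32
190 = 5 * 32 + 30
32 = 1 * 30 + 2
30 = 15 * 2 + 0
GCD = 2


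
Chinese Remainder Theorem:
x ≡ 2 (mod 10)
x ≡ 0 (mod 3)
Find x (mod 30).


M = 10*3 = 30
M1 = M/10 = 3, M2 = M/3 = 10
M1^(-1) mod 10 = 7, M2^(-1) mod 3 = 1
x = 2*3*7 + 0*10*1 = 42
42 mod 30 = 12
Check: 12 mod 10 = 2 ✓, 12 mod 3 = 0 ✓

x ≡ 12 (mod 30)


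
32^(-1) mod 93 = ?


Use the extended Euclidean algorithm on (93, 32); each row r = 93*s + 32*t:
r=93, s=1, t=0
r=32, s=0, t=1
q=2: r=29, s=1, t=-2   [93*(1) + 32*(-2) = 29]
q=1: r=3, s=-1, t=3   [93*(-1) + 32*(3) = 3]
q=9: r=2, s=10, t=-29   [93*(10) + 32*(-29) = 2]
q=1: r=1, s=-11, t=32   [93*(-11) + 32*(32) = 1]
q=2: r=0, s=32, t=-93   [93*(32) + 32*(-93) = 0]
GCD = 1 with t = 32, so 32*(32) ≡ 1 (mod 93)
Inverse = 32 mod 93 = 32
Check: 32 * 32 = 1024 ≡ 1 (mod 93)

32^(-1) ≡ 32 (mod 93)


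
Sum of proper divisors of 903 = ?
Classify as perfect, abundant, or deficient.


Proper divisors: 1, 3, 7, 21, 43, 129, 301
Sum = 1 + 3 + 7 + 21 + 43 + 129 + 301 = 505
505 < 903 → deficient

s(903) = 505 (deficient)


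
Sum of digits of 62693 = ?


6 + 2 + 6 + 9 + 3 = 26


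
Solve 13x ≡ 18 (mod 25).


GCD(13, 25) = 1, unique solution
a^(-1) mod 25 = 2
x = 2 * 18 mod 25 = 11

x ≡ 11 (mod 25)


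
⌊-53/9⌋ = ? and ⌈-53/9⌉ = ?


-53/9 = -5.8889
floor = -6
ceil = -5

floor = -6, ceil = -5


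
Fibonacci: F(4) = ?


Sequence: 1, 1, 2, 3
F(4) = 3


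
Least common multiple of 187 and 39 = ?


GCD(187, 39) = 1
LCM = 187*39/1 = 7293/1 = 7293

LCM = 7293


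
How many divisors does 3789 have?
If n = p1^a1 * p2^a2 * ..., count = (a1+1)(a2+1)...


3789 = 3^2 × 421^1
d(3789) = (2+1) × (1+1) = 6

6 divisors


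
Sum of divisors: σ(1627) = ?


Divisors of 1627: 1, 1627
Sum = 1 + 1627 = 1628

σ(1627) = 1628


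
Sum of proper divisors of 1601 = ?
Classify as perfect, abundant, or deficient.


Proper divisors: 1
Sum = 1 = 1
1 < 1601 → deficient

s(1601) = 1 (deficient)


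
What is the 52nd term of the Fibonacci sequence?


Sequence: 1, 1, 2, 3, 5, 8, 13, 21, 34, 55, 89, 144, 233, 377, 610, 987, 1597, 2584, 4181, 6765, 10946, 17711, 28657, 46368, 75025, 121393, 196418, 317811, 514229, 832040, 1346269, 2178309, 3524578, 5702887, 9227465, 14930352, 24157817, 39088169, 63245986, 102334155, 165580141, 267914296, 433494437, 701408733, 1134903170, 1836311903, 2971215073, 4807526976, 7778742049, 12586269025, 20365011074, 32951280099
F(52) = 32951280099


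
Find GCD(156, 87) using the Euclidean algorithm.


156 = 1 * 87 + 69
87 = 1 * 69 + 18
69 = 3 * 18 + 15
18 = 1 * 15 + 3
15 = 5 * 3 + 0
GCD = 3


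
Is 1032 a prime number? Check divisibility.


1032 / 2 = 516 (exact division)
1032 is NOT prime.

No, 1032 is not prime


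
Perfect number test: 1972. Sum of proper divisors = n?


Proper divisors of 1972: 1, 2, 4, 17, 29, 34, 58, 68, 116, 493, 986
Sum = 1 + 2 + 4 + 17 + 29 + 34 + 58 + 68 + 116 + 493 + 986 = 1808

No, 1972 is not perfect (1808 ≠ 1972)


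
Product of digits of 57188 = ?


5 × 7 × 1 × 8 × 8 = 2240


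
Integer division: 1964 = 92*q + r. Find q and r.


1964 = 92 * 21 + 32
Check: 1932 + 32 = 1964

q = 21, r = 32


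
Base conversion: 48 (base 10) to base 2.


48 (base 10) = 48 (decimal)
48 (decimal) = 110000 (base 2)


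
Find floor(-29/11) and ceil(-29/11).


-29/11 = -2.6364
floor = -3
ceil = -2

floor = -3, ceil = -2


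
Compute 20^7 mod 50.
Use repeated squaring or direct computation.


20^1 mod 50 = 20
20^2 mod 50 = 0
20^3 mod 50 = 0
20^4 mod 50 = 0
20^5 mod 50 = 0
20^6 mod 50 = 0
20^7 mod 50 = 0


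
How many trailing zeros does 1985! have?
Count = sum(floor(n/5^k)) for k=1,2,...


floor(1985/5) = 397
floor(1985/25) = 79
floor(1985/125) = 15
floor(1985/625) = 3
Total = 494

494 trailing zeros


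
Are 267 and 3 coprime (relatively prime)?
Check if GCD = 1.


Euclidean algorithm:
267 = 89 * 3 + 0
GCD(267, 3) = 3

No, not coprime (GCD = 3)


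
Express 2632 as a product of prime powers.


2632 / 2 = 1316
1316 / 2 = 658
658 / 2 = 329
329 / 7 = 47
47 / 47 = 1
2632 = 2^3 × 7 × 47


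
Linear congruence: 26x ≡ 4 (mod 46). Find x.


GCD(26, 46) = 2 divides 4
Divide: 13x ≡ 2 (mod 23)
x ≡ 9 (mod 23)


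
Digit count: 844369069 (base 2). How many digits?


844369069 in base 2 = 110010010101000000110010101101
Number of digits = 30

30 digits (base 2)


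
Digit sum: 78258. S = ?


7 + 8 + 2 + 5 + 8 = 30


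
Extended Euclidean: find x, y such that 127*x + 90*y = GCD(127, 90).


Tabular extended Euclidean (each row: r = 127*s + 90*t):
r=127, s=1, t=0
r=90, s=0, t=1
q=1: r=37, s=1, t=-1   [127*(1) + 90*(-1) = 37]
q=2: r=16, s=-2, t=3   [127*(-2) + 90*(3) = 16]
q=2: r=5, s=5, t=-7   [127*(5) + 90*(-7) = 5]
q=3: r=1, s=-17, t=24   [127*(-17) + 90*(24) = 1]
q=5: r=0, s=90, t=-127   [127*(90) + 90*(-127) = 0]
GCD = 1; from the row with r=1: x=-17, y=24
Check: 127*(-17) + 90*(24) = -2159 + 2160 = 1

GCD = 1, x = -17, y = 24


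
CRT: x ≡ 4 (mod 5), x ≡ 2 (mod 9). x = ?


M = 5*9 = 45
M1 = M/5 = 9, M2 = M/9 = 5
M1^(-1) mod 5 = 4, M2^(-1) mod 9 = 2
x = 4*9*4 + 2*5*2 = 164
164 mod 45 = 29
Check: 29 mod 5 = 4 ✓, 29 mod 9 = 2 ✓

x ≡ 29 (mod 45)


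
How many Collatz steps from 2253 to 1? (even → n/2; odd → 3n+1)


2253 → 6760 → 3380 → 1690 → 845 → 2536 → 1268 → 634 → 317 → 952 → 476 → 238 → 119 → 358 → 179 → 538 → 269 → 808 → 404 → 202 → 101 → 304 → 152 → 76 → 38 → 19 → 58 → 29 → 88 → 44 → 22 → 11 → 34 → 17 → 52 → 26 → 13 → 40 → 20 → 10 → 5 → 16 → 8 → 4 → 2 → 1
Total steps = 45

45 steps


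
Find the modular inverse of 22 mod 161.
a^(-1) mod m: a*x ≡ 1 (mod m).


Use the extended Euclidean algorithm on (161, 22); each row r = 161*s + 22*t:
r=161, s=1, t=0
r=22, s=0, t=1
q=7: r=7, s=1, t=-7   [161*(1) + 22*(-7) = 7]
q=3: r=1, s=-3, t=22   [161*(-3) + 22*(22) = 1]
q=7: r=0, s=22, t=-161   [161*(22) + 22*(-161) = 0]
GCD = 1 with t = 22, so 22*(22) ≡ 1 (mod 161)
Inverse = 22 mod 161 = 22
Check: 22 * 22 = 484 ≡ 1 (mod 161)

22^(-1) ≡ 22 (mod 161)


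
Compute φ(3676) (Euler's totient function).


3676 = 2^2 × 919
Prime factors: 2, 919
φ(3676) = 3676 × (1-1/2) × (1-1/919)
= 3676 × 1/2 × 918/919 = 1836

φ(3676) = 1836


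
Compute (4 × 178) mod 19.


4 × 178 = 712
712 mod 19 = 9


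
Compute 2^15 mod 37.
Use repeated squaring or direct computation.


2^1 mod 37 = 2
2^2 mod 37 = 4
2^3 mod 37 = 8
2^4 mod 37 = 16
2^5 mod 37 = 32
2^6 mod 37 = 27
2^7 mod 37 = 17
2^8 mod 37 = 34
2^9 mod 37 = 31
2^10 mod 37 = 25
2^11 mod 37 = 13
2^12 mod 37 = 26
2^13 mod 37 = 15
2^14 mod 37 = 30
2^15 mod 37 = 23


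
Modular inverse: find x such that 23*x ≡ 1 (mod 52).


Use the extended Euclidean algorithm on (52, 23); each row r = 52*s + 23*t:
r=52, s=1, t=0
r=23, s=0, t=1
q=2: r=6, s=1, t=-2   [52*(1) + 23*(-2) = 6]
q=3: r=5, s=-3, t=7   [52*(-3) + 23*(7) = 5]
q=1: r=1, s=4, t=-9   [52*(4) + 23*(-9) = 1]
q=5: r=0, s=-23, t=52   [52*(-23) + 23*(52) = 0]
GCD = 1 with t = -9, so 23*(-9) ≡ 1 (mod 52)
Inverse = -9 mod 52 = 43
Check: 23 * 43 = 989 ≡ 1 (mod 52)

23^(-1) ≡ 43 (mod 52)


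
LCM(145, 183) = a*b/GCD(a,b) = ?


GCD(145, 183) = 1
LCM = 145*183/1 = 26535/1 = 26535

LCM = 26535


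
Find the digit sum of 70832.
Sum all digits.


7 + 0 + 8 + 3 + 2 = 20


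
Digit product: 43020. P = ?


4 × 3 × 0 × 2 × 0 = 0


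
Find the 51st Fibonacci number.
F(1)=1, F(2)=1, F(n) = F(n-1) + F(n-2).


Sequence: 1, 1, 2, 3, 5, 8, 13, 21, 34, 55, 89, 144, 233, 377, 610, 987, 1597, 2584, 4181, 6765, 10946, 17711, 28657, 46368, 75025, 121393, 196418, 317811, 514229, 832040, 1346269, 2178309, 3524578, 5702887, 9227465, 14930352, 24157817, 39088169, 63245986, 102334155, 165580141, 267914296, 433494437, 701408733, 1134903170, 1836311903, 2971215073, 4807526976, 7778742049, 12586269025, 20365011074
F(51) = 20365011074


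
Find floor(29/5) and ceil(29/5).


29/5 = 5.8000
floor = 5
ceil = 6

floor = 5, ceil = 6


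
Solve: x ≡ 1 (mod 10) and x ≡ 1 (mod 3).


M = 10*3 = 30
M1 = M/10 = 3, M2 = M/3 = 10
M1^(-1) mod 10 = 7, M2^(-1) mod 3 = 1
x = 1*3*7 + 1*10*1 = 31
31 mod 30 = 1
Check: 1 mod 10 = 1 ✓, 1 mod 3 = 1 ✓

x ≡ 1 (mod 30)


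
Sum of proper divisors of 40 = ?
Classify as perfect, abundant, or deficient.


Proper divisors: 1, 2, 4, 5, 8, 10, 20
Sum = 1 + 2 + 4 + 5 + 8 + 10 + 20 = 50
50 > 40 → abundant

s(40) = 50 (abundant)


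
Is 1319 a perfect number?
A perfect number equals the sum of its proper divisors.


Proper divisors of 1319: 1
Sum = 1 = 1

No, 1319 is not perfect (1 ≠ 1319)


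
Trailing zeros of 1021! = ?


floor(1021/5) = 204
floor(1021/25) = 40
floor(1021/125) = 8
floor(1021/625) = 1
Total = 253

253 trailing zeros


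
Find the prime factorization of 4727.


4727 / 29 = 163
163 / 163 = 1
4727 = 29 × 163


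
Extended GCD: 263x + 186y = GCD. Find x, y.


Tabular extended Euclidean (each row: r = 263*s + 186*t):
r=263, s=1, t=0
r=186, s=0, t=1
q=1: r=77, s=1, t=-1   [263*(1) + 186*(-1) = 77]
q=2: r=32, s=-2, t=3   [263*(-2) + 186*(3) = 32]
q=2: r=13, s=5, t=-7   [263*(5) + 186*(-7) = 13]
q=2: r=6, s=-12, t=17   [263*(-12) + 186*(17) = 6]
q=2: r=1, s=29, t=-41   [263*(29) + 186*(-41) = 1]
q=6: r=0, s=-186, t=263   [263*(-186) + 186*(263) = 0]
GCD = 1; from the row with r=1: x=29, y=-41
Check: 263*(29) + 186*(-41) = 7627 - 7626 = 1

GCD = 1, x = 29, y = -41


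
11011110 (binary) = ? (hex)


11011110 (base 2) = 222 (decimal)
222 (decimal) = DE (base 16)


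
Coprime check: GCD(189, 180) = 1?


Euclidean algorithm:
189 = 1 * 180 + 9
180 = 20 * 9 + 0
GCD(189, 180) = 9

No, not coprime (GCD = 9)


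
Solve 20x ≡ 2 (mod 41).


GCD(20, 41) = 1, unique solution
a^(-1) mod 41 = 39
x = 39 * 2 mod 41 = 37

x ≡ 37 (mod 41)


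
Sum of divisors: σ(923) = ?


Divisors of 923: 1, 13, 71, 923
Sum = 1 + 13 + 71 + 923 = 1008

σ(923) = 1008


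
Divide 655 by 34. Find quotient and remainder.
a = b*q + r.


655 = 34 * 19 + 9
Check: 646 + 9 = 655

q = 19, r = 9


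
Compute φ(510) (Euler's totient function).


510 = 2 × 3 × 5 × 17
Prime factors: 2, 3, 5, 17
φ(510) = 510 × (1-1/2) × (1-1/3) × (1-1/5) × (1-1/17)
= 510 × 1/2 × 2/3 × 4/5 × 16/17 = 128

φ(510) = 128


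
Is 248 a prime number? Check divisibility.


248 / 2 = 124 (exact division)
248 is NOT prime.

No, 248 is not prime


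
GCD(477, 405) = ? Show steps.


477 = 1 * 405 + 72
405 = 5 * 72 + 45
72 = 1 * 45 + 27
45 = 1 * 27 + 18
27 = 1 * 18 + 9
18 = 2 * 9 + 0
GCD = 9


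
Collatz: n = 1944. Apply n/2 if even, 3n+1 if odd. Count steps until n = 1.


1944 → 972 → 486 → 243 → 730 → 365 → 1096 → 548 → 274 → 137 → 412 → 206 → 103 → 310 → 155 → 466 → 233 → 700 → 350 → 175 → 526 → 263 → 790 → 395 → 1186 → 593 → 1780 → 890 → 445 → 1336 → 668 → 334 → 167 → 502 → 251 → 754 → 377 → 1132 → 566 → 283 → 850 → 425 → 1276 → 638 → 319 → 958 → 479 → 1438 → 719 → 2158 → 1079 → 3238 → 1619 → 4858 → 2429 → 7288 → 3644 → 1822 → 911 → 2734 → 1367 → 4102 → 2051 → 6154 → 3077 → 9232 → 4616 → 2308 → 1154 → 577 → 1732 → 866 → 433 → 1300 → 650 → 325 → 976 → 488 → 244 → 122 → 61 → 184 → 92 → 46 → 23 → 70 → 35 → 106 → 53 → 160 → 80 → 40 → 20 → 10 → 5 → 16 → 8 → 4 → 2 → 1
Total steps = 99

99 steps


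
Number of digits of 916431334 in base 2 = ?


916431334 in base 2 = 110110100111111010000111100110
Number of digits = 30

30 digits (base 2)


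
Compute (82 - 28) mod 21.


82 - 28 = 54
54 mod 21 = 12


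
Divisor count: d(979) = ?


979 = 11^1 × 89^1
d(979) = (1+1) × (1+1) = 4

4 divisors


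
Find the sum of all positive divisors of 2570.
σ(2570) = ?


Divisors of 2570: 1, 2, 5, 10, 257, 514, 1285, 2570
Sum = 1 + 2 + 5 + 10 + 257 + 514 + 1285 + 2570 = 4644

σ(2570) = 4644


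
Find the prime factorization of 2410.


2410 / 2 = 1205
1205 / 5 = 241
241 / 241 = 1
2410 = 2 × 5 × 241


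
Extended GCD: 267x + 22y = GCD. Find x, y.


Tabular extended Euclidean (each row: r = 267*s + 22*t):
r=267, s=1, t=0
r=22, s=0, t=1
q=12: r=3, s=1, t=-12   [267*(1) + 22*(-12) = 3]
q=7: r=1, s=-7, t=85   [267*(-7) + 22*(85) = 1]
q=3: r=0, s=22, t=-267   [267*(22) + 22*(-267) = 0]
GCD = 1; from the row with r=1: x=-7, y=85
Check: 267*(-7) + 22*(85) = -1869 + 1870 = 1

GCD = 1, x = -7, y = 85


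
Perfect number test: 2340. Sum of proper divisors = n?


Proper divisors of 2340: 1, 2, 3, 4, 5, 6, 9, 10, 12, 13, 15, 18, 20, 26, 30, 36, 39, 45, 52, 60, 65, 78, 90, 117, 130, 156, 180, 195, 234, 260, 390, 468, 585, 780, 1170
Sum = 1 + 2 + 3 + 4 + 5 + 6 + 9 + 10 + 12 + 13 + 15 + 18 + 20 + 26 + 30 + 36 + 39 + 45 + 52 + 60 + 65 + 78 + 90 + 117 + 130 + 156 + 180 + 195 + 234 + 260 + 390 + 468 + 585 + 780 + 1170 = 5304

No, 2340 is not perfect (5304 ≠ 2340)


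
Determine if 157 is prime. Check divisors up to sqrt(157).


Check divisors up to sqrt(157) = 12.5300
No divisors found.
157 is prime.

Yes, 157 is prime


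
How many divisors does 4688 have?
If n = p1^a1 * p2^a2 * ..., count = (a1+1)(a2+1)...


4688 = 2^4 × 293^1
d(4688) = (4+1) × (1+1) = 10

10 divisors


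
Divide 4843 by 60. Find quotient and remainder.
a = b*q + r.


4843 = 60 * 80 + 43
Check: 4800 + 43 = 4843

q = 80, r = 43


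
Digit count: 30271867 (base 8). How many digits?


30271867 in base 8 = 163364573
Number of digits = 9

9 digits (base 8)


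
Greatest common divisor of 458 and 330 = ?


458 = 1 * 330 + 128
330 = 2 * 128 + 74
128 = 1 * 74 + 54
74 = 1 * 54 + 20
54 = 2 * 20 + 14
20 = 1 * 14 + 6
14 = 2 * 6 + 2
6 = 3 * 2 + 0
GCD = 2


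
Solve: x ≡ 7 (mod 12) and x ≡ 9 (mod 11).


M = 12*11 = 132
M1 = M/12 = 11, M2 = M/11 = 12
M1^(-1) mod 12 = 11, M2^(-1) mod 11 = 1
x = 7*11*11 + 9*12*1 = 955
955 mod 132 = 31
Check: 31 mod 12 = 7 ✓, 31 mod 11 = 9 ✓

x ≡ 31 (mod 132)


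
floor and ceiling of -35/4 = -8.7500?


-35/4 = -8.7500
floor = -9
ceil = -8

floor = -9, ceil = -8


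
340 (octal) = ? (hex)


340 (base 8) = 224 (decimal)
224 (decimal) = E0 (base 16)


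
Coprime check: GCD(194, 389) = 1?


Euclidean algorithm:
389 = 2 * 194 + 1
194 = 194 * 1 + 0
GCD(194, 389) = 1

Yes, coprime (GCD = 1)


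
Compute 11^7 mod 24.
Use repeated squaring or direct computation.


11^1 mod 24 = 11
11^2 mod 24 = 1
11^3 mod 24 = 11
11^4 mod 24 = 1
11^5 mod 24 = 11
11^6 mod 24 = 1
11^7 mod 24 = 11


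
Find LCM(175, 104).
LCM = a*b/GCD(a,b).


GCD(175, 104) = 1
LCM = 175*104/1 = 18200/1 = 18200

LCM = 18200


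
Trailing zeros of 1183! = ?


floor(1183/5) = 236
floor(1183/25) = 47
floor(1183/125) = 9
floor(1183/625) = 1
Total = 293

293 trailing zeros


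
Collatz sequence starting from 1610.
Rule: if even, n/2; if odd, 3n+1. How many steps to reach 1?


1610 → 805 → 2416 → 1208 → 604 → 302 → 151 → 454 → 227 → 682 → 341 → 1024 → 512 → 256 → 128 → 64 → 32 → 16 → 8 → 4 → 2 → 1
Total steps = 21

21 steps


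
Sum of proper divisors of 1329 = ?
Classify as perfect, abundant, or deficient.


Proper divisors: 1, 3, 443
Sum = 1 + 3 + 443 = 447
447 < 1329 → deficient

s(1329) = 447 (deficient)


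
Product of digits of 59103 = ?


5 × 9 × 1 × 0 × 3 = 0


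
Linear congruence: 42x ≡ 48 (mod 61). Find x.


GCD(42, 61) = 1, unique solution
a^(-1) mod 61 = 16
x = 16 * 48 mod 61 = 36

x ≡ 36 (mod 61)


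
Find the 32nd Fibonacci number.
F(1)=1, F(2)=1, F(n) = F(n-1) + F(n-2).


Sequence: 1, 1, 2, 3, 5, 8, 13, 21, 34, 55, 89, 144, 233, 377, 610, 987, 1597, 2584, 4181, 6765, 10946, 17711, 28657, 46368, 75025, 121393, 196418, 317811, 514229, 832040, 1346269, 2178309
F(32) = 2178309


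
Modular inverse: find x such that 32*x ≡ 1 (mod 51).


Use the extended Euclidean algorithm on (51, 32); each row r = 51*s + 32*t:
r=51, s=1, t=0
r=32, s=0, t=1
q=1: r=19, s=1, t=-1   [51*(1) + 32*(-1) = 19]
q=1: r=13, s=-1, t=2   [51*(-1) + 32*(2) = 13]
q=1: r=6, s=2, t=-3   [51*(2) + 32*(-3) = 6]
q=2: r=1, s=-5, t=8   [51*(-5) + 32*(8) = 1]
q=6: r=0, s=32, t=-51   [51*(32) + 32*(-51) = 0]
GCD = 1 with t = 8, so 32*(8) ≡ 1 (mod 51)
Inverse = 8 mod 51 = 8
Check: 32 * 8 = 256 ≡ 1 (mod 51)

32^(-1) ≡ 8 (mod 51)


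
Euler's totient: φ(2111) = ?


2111 = 2111
Prime factors: 2111
φ(2111) = 2111 × (1-1/2111)
= 2111 × 2110/2111 = 2110

φ(2111) = 2110


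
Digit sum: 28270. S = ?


2 + 8 + 2 + 7 + 0 = 19


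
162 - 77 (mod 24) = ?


162 - 77 = 85
85 mod 24 = 13


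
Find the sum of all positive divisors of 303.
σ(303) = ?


Divisors of 303: 1, 3, 101, 303
Sum = 1 + 3 + 101 + 303 = 408

σ(303) = 408


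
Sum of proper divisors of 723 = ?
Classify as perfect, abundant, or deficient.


Proper divisors: 1, 3, 241
Sum = 1 + 3 + 241 = 245
245 < 723 → deficient

s(723) = 245 (deficient)


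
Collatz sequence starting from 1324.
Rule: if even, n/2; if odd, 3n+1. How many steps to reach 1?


1324 → 662 → 331 → 994 → 497 → 1492 → 746 → 373 → 1120 → 560 → 280 → 140 → 70 → 35 → 106 → 53 → 160 → 80 → 40 → 20 → 10 → 5 → 16 → 8 → 4 → 2 → 1
Total steps = 26

26 steps
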